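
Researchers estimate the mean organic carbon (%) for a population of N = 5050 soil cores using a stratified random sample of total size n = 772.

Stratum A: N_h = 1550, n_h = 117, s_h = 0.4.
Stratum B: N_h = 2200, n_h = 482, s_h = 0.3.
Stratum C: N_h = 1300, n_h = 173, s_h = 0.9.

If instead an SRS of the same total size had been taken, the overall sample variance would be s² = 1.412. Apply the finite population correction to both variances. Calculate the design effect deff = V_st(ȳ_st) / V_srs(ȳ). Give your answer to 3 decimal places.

deff ≈ 0.268

V̂(ȳ_st) = Σ W_h² (1 − n_h/N_h) s_h²/n_h, with W_h = N_h/N and N = 5050:
  stratum A: (1550/5050)²·(1 − 117/1550)·0.4²/117 = 0.000119105
  stratum B: (2200/5050)²·(1 − 482/2200)·0.3²/482 = 2.76731e-05
  stratum C: (1300/5050)²·(1 − 173/1300)·0.9²/173 = 0.000268982
V_st = 0.00041576
V_srs = (1 − 772/5050)·1.412/772 = 0.00154941
deff = V_st / V_srs = 0.00041576/0.00154941 = 0.2683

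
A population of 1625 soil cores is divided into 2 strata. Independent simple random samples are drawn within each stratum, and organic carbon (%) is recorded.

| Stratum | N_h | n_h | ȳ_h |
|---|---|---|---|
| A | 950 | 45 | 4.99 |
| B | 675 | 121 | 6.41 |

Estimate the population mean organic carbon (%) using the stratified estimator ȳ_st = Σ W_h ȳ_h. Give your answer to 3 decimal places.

ȳ_st ≈ 5.580

N = Σ N_h = 1625. Stratum weights W_h = N_h/N.
ȳ_st = (950·4.99 + 675·6.41) / 1625 = 5.57985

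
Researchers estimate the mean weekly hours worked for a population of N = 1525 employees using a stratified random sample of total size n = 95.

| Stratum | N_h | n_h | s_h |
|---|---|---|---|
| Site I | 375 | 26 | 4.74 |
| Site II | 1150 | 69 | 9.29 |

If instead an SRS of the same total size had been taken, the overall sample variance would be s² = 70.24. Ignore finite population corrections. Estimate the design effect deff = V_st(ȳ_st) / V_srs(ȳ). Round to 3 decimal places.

V̂(ȳ_st) = Σ W_h² s_h²/n_h, with W_h = N_h/N and N = 1525:
  stratum Site I: (375/1525)²·4.74²/26 = 0.0522524
  stratum Site II: (1150/1525)²·9.29²/69 = 0.711276
V_st = 0.763529
V_srs = s²/n = 70.24/95 = 0.739368
deff = V_st / V_srs = 0.763529/0.739368 = 1.0327

deff ≈ 1.033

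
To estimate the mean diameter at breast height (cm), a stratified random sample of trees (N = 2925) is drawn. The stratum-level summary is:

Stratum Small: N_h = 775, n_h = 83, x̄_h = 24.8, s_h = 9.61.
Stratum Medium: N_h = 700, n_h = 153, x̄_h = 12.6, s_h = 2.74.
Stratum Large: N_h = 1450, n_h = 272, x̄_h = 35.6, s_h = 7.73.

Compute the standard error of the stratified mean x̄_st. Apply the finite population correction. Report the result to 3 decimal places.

SE(x̄_st) ≈ 0.340

V̂(x̄_st) = Σ W_h² (1 − n_h/N_h) s_h²/n_h, with W_h = N_h/N and N = 2925:
  stratum Small: (775/2925)²·(1 − 83/775)·9.61²/83 = 0.0697469
  stratum Medium: (700/2925)²·(1 − 153/700)·2.74²/153 = 0.00219606
  stratum Large: (1450/2925)²·(1 − 272/1450)·7.73²/272 = 0.0438583
V̂(x̄_st) = 0.115801
SE(x̄_st) = √0.115801 = 0.340296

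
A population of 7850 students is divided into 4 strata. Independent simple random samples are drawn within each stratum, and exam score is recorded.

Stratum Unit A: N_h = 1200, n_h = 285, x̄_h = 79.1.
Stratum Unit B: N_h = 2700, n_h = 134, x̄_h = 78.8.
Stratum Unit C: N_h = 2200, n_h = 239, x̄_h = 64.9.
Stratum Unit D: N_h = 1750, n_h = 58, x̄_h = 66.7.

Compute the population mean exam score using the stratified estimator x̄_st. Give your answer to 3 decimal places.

x̄_st ≈ 72.253

N = Σ N_h = 7850. Stratum weights W_h = N_h/N.
x̄_st = (1200·79.1 + 2700·78.8 + 2200·64.9 + 1750·66.7) / 7850 = 72.25287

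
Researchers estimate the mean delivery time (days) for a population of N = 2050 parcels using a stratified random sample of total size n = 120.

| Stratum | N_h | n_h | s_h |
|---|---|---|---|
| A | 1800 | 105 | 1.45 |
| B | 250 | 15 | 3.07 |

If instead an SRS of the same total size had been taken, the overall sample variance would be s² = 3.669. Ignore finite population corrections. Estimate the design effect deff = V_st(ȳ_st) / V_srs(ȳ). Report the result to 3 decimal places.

V̂(ȳ_st) = Σ W_h² s_h²/n_h, with W_h = N_h/N and N = 2050:
  stratum A: (1800/2050)²·1.45²/105 = 0.0154377
  stratum B: (250/2050)²·3.07²/15 = 0.00934454
V_st = 0.0247823
V_srs = s²/n = 3.669/120 = 0.030575
deff = V_st / V_srs = 0.0247823/0.030575 = 0.8105

deff ≈ 0.811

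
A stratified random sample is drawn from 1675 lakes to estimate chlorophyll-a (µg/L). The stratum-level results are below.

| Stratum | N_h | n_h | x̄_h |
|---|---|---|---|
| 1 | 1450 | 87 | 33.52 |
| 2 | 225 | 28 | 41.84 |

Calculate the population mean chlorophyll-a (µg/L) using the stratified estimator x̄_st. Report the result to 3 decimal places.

N = Σ N_h = 1675. Stratum weights W_h = N_h/N.
x̄_st = (1450·33.52 + 225·41.84) / 1675 = 34.63761

x̄_st ≈ 34.638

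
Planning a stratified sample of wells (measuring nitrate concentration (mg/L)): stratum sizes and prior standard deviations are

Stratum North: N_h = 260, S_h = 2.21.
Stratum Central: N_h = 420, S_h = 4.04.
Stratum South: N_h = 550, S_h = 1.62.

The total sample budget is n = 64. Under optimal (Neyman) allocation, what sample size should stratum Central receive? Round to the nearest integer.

Neyman allocation: n_h = n · N_h S_h / Σ N_i S_i, with n = 64.
  stratum North: N_h·S_h = 260·2.21 = 574.60
  stratum Central: N_h·S_h = 420·4.04 = 1696.80
  stratum South: N_h·S_h = 550·1.62 = 891.00
Σ N_h S_h = 3162.40
n for stratum Central = 64·1696.80/3162.40 = 34.339 → 34

34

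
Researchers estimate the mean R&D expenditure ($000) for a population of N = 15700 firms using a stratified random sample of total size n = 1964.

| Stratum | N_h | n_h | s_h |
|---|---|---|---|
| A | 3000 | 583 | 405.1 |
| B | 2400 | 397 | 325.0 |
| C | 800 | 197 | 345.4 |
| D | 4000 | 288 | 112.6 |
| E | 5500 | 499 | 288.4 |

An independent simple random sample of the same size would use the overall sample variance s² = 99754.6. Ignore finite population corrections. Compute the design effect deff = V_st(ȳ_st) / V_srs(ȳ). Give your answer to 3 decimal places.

deff ≈ 0.815

V̂(ȳ_st) = Σ W_h² s_h²/n_h, with W_h = N_h/N and N = 15700:
  stratum A: (3000/15700)²·405.1²/583 = 10.2778
  stratum B: (2400/15700)²·325.0²/397 = 6.21727
  stratum C: (800/15700)²·345.4²/197 = 1.57239
  stratum D: (4000/15700)²·112.6²/288 = 2.85762
  stratum E: (5500/15700)²·288.4²/499 = 20.4558
V_st = 41.3808
V_srs = s²/n = 99754.6/1964 = 50.7915
deff = V_st / V_srs = 41.3808/50.7915 = 0.8147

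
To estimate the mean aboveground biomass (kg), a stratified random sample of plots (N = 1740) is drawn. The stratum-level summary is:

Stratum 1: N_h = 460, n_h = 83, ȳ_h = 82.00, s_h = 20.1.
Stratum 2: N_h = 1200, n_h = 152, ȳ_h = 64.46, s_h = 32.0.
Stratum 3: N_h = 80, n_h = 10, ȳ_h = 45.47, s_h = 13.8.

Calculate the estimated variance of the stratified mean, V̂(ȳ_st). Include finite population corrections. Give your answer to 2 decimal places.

V̂(ȳ_st) = Σ W_h² (1 − n_h/N_h) s_h²/n_h, with W_h = N_h/N and N = 1740:
  stratum 1: (460/1740)²·(1 − 83/460)·20.1²/83 = 0.278814
  stratum 2: (1200/1740)²·(1 − 152/1200)·32.0²/152 = 2.79834
  stratum 3: (80/1740)²·(1 − 10/80)·13.8²/10 = 0.0352247
V̂(ȳ_st) = 3.11238

V̂(ȳ_st) ≈ 3.11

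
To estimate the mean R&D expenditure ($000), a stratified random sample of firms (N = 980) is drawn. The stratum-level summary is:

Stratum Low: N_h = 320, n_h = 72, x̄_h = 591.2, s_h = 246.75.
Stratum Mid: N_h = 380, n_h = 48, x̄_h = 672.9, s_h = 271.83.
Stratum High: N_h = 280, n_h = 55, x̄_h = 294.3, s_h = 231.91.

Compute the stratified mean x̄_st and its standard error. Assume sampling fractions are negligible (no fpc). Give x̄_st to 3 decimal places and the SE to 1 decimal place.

x̄_st = Σ W_h x̄_h = (320·591.2 + 380·672.9 + 280·294.3)/980 = 538.05102
V̂(x̄_st) = Σ W_h² s_h²/n_h, with W_h = N_h/N and N = 980:
  stratum Low: (320/980)²·246.75²/72 = 90.1633
  stratum Mid: (380/980)²·271.83²/48 = 231.456
  stratum High: (280/980)²·231.91²/55 = 79.8252
V̂(x̄_st) = 401.445
SE(x̄_st) = √401.445 = 20.0361

x̄_st ≈ 538.051, SE ≈ 20.0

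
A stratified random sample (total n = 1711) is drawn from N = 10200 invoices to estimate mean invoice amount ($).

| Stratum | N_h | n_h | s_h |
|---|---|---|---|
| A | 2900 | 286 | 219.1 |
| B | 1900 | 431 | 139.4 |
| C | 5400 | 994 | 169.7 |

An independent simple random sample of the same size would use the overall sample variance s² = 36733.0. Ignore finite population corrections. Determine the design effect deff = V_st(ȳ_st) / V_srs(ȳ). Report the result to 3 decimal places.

deff ≈ 1.083

V̂(ȳ_st) = Σ W_h² s_h²/n_h, with W_h = N_h/N and N = 10200:
  stratum A: (2900/10200)²·219.1²/286 = 13.568
  stratum B: (1900/10200)²·139.4²/431 = 1.56443
  stratum C: (5400/10200)²·169.7²/994 = 8.12016
V_st = 23.2525
V_srs = s²/n = 36733.0/1711 = 21.4687
deff = V_st / V_srs = 23.2525/21.4687 = 1.0831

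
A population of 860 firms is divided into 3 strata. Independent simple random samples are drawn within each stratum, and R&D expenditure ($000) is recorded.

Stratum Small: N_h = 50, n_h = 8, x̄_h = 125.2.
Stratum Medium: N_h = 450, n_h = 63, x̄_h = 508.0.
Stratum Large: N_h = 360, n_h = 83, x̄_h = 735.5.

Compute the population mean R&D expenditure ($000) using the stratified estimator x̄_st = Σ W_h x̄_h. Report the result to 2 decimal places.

x̄_st ≈ 580.98

N = Σ N_h = 860. Stratum weights W_h = N_h/N.
x̄_st = (50·125.2 + 450·508.0 + 360·735.5) / 860 = 580.9767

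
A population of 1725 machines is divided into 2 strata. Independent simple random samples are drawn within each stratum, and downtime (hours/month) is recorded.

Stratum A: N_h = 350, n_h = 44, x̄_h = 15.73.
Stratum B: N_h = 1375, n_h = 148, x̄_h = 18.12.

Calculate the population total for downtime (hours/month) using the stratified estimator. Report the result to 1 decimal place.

τ̂_st = Σ N_h x̄_h = 350·15.73 + 1375·18.12 = 30420.5

τ̂_st ≈ 30420.5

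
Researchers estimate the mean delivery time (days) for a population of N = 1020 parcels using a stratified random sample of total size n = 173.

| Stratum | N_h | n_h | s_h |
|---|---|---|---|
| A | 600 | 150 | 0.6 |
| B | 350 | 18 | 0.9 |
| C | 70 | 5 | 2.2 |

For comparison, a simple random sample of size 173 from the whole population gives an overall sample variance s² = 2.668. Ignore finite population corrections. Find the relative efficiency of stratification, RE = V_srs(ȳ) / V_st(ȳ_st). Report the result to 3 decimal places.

RE ≈ 1.443

V̂(ȳ_st) = Σ W_h² s_h²/n_h, with W_h = N_h/N and N = 1020:
  stratum A: (600/1020)²·0.6²/150 = 0.00083045
  stratum B: (350/1020)²·0.9²/18 = 0.00529844
  stratum C: (70/1020)²·2.2²/5 = 0.00455902
V_st = 0.0106879
V_srs = s²/n = 2.668/173 = 0.015422
Relative efficiency = V_srs / V_st = 0.015422/0.0106879 = 1.4429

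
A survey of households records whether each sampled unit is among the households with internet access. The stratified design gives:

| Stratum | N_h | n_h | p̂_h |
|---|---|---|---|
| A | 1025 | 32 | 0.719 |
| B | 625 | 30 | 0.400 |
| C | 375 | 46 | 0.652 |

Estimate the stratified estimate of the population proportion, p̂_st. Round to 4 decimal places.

p̂_st ≈ 0.6081

N = 2025; stratum weights W_h = N_h/N.
p̂_st = Σ W_h p̂_h = (1025·0.719 + 625·0.400 + 375·0.652)/2025 = 0.60814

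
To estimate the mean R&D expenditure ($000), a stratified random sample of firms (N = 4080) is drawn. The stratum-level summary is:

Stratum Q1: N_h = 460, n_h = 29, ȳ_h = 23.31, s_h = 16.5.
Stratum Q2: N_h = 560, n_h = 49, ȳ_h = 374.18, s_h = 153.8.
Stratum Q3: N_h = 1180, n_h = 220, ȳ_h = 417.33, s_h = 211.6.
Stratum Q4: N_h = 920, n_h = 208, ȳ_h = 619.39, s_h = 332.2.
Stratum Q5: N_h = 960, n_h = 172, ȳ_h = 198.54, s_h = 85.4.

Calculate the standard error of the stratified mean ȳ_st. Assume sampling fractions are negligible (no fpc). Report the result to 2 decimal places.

V̂(ȳ_st) = Σ W_h² s_h²/n_h, with W_h = N_h/N and N = 4080:
  stratum Q1: (460/4080)²·16.5²/29 = 0.119334
  stratum Q2: (560/4080)²·153.8²/49 = 9.09436
  stratum Q3: (1180/4080)²·211.6²/220 = 17.0236
  stratum Q4: (920/4080)²·332.2²/208 = 26.9769
  stratum Q5: (960/4080)²·85.4²/172 = 2.34752
V̂(ȳ_st) = 55.5617
SE(ȳ_st) = √55.5617 = 7.45397

SE(ȳ_st) ≈ 7.45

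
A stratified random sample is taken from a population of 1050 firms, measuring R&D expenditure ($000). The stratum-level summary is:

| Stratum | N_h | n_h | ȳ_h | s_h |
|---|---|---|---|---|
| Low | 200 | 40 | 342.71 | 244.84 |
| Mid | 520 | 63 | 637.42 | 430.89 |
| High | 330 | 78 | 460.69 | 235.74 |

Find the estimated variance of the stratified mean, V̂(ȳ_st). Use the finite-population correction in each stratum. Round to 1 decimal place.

V̂(ȳ_st) = Σ W_h² (1 − n_h/N_h) s_h²/n_h, with W_h = N_h/N and N = 1050:
  stratum Low: (200/1050)²·(1 − 40/200)·244.84²/40 = 43.4987
  stratum Mid: (520/1050)²·(1 − 63/520)·430.89²/63 = 635.233
  stratum High: (330/1050)²·(1 − 78/330)·235.74²/78 = 53.7413
V̂(ȳ_st) = 732.473

V̂(ȳ_st) ≈ 732.5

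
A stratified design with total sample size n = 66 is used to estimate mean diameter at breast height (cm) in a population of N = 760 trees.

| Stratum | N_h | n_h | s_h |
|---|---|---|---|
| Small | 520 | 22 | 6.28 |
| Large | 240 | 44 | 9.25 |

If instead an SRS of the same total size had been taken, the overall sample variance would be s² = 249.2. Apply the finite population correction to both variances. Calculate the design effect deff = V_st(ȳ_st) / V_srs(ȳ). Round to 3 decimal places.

V̂(ȳ_st) = Σ W_h² (1 − n_h/N_h) s_h²/n_h, with W_h = N_h/N and N = 760:
  stratum Small: (520/760)²·(1 − 22/520)·6.28²/22 = 0.803715
  stratum Large: (240/760)²·(1 − 44/240)·9.25²/44 = 0.158369
V_st = 0.962084
V_srs = (1 − 66/760)·249.2/66 = 3.44786
deff = V_st / V_srs = 0.962084/3.44786 = 0.2790

deff ≈ 0.279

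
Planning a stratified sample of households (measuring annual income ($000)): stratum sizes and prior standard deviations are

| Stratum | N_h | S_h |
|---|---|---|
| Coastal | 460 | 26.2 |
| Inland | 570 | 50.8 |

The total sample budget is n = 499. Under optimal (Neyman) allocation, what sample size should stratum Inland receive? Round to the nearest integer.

Neyman allocation: n_h = n · N_h S_h / Σ N_i S_i, with n = 499.
  stratum Coastal: N_h·S_h = 460·26.2 = 12052.00
  stratum Inland: N_h·S_h = 570·50.8 = 28956.00
Σ N_h S_h = 41008.00
n for stratum Inland = 499·28956.00/41008.00 = 352.347 → 352

352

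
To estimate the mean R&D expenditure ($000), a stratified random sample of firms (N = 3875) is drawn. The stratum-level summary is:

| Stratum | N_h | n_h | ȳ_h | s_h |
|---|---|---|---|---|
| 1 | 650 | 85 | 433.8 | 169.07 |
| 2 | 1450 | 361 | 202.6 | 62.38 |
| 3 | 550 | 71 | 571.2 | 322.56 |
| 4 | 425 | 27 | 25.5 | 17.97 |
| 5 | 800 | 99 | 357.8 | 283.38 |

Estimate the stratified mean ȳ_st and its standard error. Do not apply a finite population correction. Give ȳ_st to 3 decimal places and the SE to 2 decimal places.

ȳ_st ≈ 306.317, SE ≈ 8.67

ȳ_st = Σ W_h ȳ_h = (650·433.8 + 1450·202.6 + 550·571.2 + 425·25.5 + 800·357.8)/3875 = 306.31677
V̂(ȳ_st) = Σ W_h² s_h²/n_h, with W_h = N_h/N and N = 3875:
  stratum 1: (650/3875)²·169.07²/85 = 9.46232
  stratum 2: (1450/3875)²·62.38²/361 = 1.5093
  stratum 3: (550/3875)²·322.56²/71 = 29.5219
  stratum 4: (425/3875)²·17.97²/27 = 0.143869
  stratum 5: (800/3875)²·283.38²/99 = 34.5732
V̂(ȳ_st) = 75.2106
SE(ȳ_st) = √75.2106 = 8.67241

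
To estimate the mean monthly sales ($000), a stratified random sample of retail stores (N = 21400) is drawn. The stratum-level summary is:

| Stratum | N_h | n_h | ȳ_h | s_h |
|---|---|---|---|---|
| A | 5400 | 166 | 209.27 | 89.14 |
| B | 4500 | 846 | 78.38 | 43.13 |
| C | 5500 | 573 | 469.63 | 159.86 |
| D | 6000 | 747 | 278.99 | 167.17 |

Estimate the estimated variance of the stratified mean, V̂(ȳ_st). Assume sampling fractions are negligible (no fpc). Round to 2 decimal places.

V̂(ȳ_st) ≈ 9.03

V̂(ȳ_st) = Σ W_h² s_h²/n_h, with W_h = N_h/N and N = 21400:
  stratum A: (5400/21400)²·89.14²/166 = 3.04787
  stratum B: (4500/21400)²·43.13²/846 = 0.0972268
  stratum C: (5500/21400)²·159.86²/573 = 2.94593
  stratum D: (6000/21400)²·167.17²/747 = 2.94084
V̂(ȳ_st) = 9.03187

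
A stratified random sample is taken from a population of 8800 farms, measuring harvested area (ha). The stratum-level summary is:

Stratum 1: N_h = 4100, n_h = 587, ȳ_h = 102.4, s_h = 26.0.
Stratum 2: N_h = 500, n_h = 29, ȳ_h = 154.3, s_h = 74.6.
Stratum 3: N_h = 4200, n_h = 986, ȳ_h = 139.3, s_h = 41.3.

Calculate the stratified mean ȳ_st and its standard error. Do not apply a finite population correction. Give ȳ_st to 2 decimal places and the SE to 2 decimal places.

ȳ_st = Σ W_h ȳ_h = (4100·102.4 + 500·154.3 + 4200·139.3)/8800 = 122.96023
V̂(ȳ_st) = Σ W_h² s_h²/n_h, with W_h = N_h/N and N = 8800:
  stratum 1: (4100/8800)²·26.0²/587 = 0.249983
  stratum 2: (500/8800)²·74.6²/29 = 0.619519
  stratum 3: (4200/8800)²·41.3²/986 = 0.394055
V̂(ȳ_st) = 1.26356
SE(ȳ_st) = √1.26356 = 1.12408

ȳ_st ≈ 122.96, SE ≈ 1.12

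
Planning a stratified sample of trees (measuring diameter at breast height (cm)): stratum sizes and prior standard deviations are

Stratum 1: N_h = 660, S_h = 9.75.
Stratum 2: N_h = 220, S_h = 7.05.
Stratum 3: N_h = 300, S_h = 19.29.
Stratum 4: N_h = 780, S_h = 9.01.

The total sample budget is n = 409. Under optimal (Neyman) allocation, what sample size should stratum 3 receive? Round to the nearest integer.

114

Neyman allocation: n_h = n · N_h S_h / Σ N_i S_i, with n = 409.
  stratum 1: N_h·S_h = 660·9.75 = 6435.00
  stratum 2: N_h·S_h = 220·7.05 = 1551.00
  stratum 3: N_h·S_h = 300·19.29 = 5787.00
  stratum 4: N_h·S_h = 780·9.01 = 7027.80
Σ N_h S_h = 20800.80
n for stratum 3 = 409·5787.00/20800.80 = 113.788 → 114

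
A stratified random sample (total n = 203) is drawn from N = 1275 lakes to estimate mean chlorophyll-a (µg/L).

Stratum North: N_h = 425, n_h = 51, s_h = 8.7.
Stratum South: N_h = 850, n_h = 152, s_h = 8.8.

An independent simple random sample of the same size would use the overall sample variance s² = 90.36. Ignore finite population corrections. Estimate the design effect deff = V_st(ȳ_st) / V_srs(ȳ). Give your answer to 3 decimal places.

V̂(ȳ_st) = Σ W_h² s_h²/n_h, with W_h = N_h/N and N = 1275:
  stratum North: (425/1275)²·8.7²/51 = 0.164902
  stratum South: (850/1275)²·8.8²/152 = 0.226433
V_st = 0.391335
V_srs = s²/n = 90.36/203 = 0.445123
deff = V_st / V_srs = 0.391335/0.445123 = 0.8792

deff ≈ 0.879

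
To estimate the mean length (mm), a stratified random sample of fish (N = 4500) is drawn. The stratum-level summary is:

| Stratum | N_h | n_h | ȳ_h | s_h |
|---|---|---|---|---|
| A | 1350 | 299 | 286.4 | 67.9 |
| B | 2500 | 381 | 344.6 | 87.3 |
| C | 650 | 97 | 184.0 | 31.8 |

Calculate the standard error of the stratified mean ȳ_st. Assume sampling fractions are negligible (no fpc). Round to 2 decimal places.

SE(ȳ_st) ≈ 2.79

V̂(ȳ_st) = Σ W_h² s_h²/n_h, with W_h = N_h/N and N = 4500:
  stratum A: (1350/4500)²·67.9²/299 = 1.38775
  stratum B: (2500/4500)²·87.3²/381 = 6.17388
  stratum C: (650/4500)²·31.8²/97 = 0.217512
V̂(ȳ_st) = 7.77915
SE(ȳ_st) = √7.77915 = 2.78911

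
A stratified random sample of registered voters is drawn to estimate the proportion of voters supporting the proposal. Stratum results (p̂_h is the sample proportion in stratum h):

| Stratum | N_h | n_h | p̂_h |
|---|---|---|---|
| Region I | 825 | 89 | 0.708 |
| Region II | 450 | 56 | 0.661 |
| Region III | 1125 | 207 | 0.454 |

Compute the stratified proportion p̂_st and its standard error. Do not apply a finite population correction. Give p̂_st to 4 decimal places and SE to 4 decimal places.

N = 2400; stratum weights W_h = N_h/N.
p̂_st = Σ W_h p̂_h = (825·0.708 + 450·0.661 + 1125·0.454)/2400 = 0.58013
V̂(p̂_st) = Σ W_h² p̂_h(1−p̂_h)/(n_h−1):
  stratum Region I: (825/2400)²·0.708·0.292/88 = 0.0002776
  stratum Region II: (450/2400)²·0.661·0.339/55 = 0.000143232
  stratum Region III: (1125/2400)²·0.454·0.546/206 = 0.000264401
V̂(p̂_st) = 0.000685233; SE = √V̂ = 0.026177

p̂_st ≈ 0.5801, SE ≈ 0.0262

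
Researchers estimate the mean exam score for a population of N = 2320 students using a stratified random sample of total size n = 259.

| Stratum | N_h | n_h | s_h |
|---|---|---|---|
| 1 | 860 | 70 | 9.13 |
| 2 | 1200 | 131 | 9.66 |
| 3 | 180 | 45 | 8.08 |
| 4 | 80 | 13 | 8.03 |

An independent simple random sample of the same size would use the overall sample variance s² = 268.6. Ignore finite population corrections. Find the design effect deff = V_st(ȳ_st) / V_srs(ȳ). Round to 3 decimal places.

V̂(ȳ_st) = Σ W_h² s_h²/n_h, with W_h = N_h/N and N = 2320:
  stratum 1: (860/2320)²·9.13²/70 = 0.163631
  stratum 2: (1200/2320)²·9.66²/131 = 0.190577
  stratum 3: (180/2320)²·8.08²/45 = 0.00873332
  stratum 4: (80/2320)²·8.03²/13 = 0.00589782
V_st = 0.368838
V_srs = s²/n = 268.6/259 = 1.03707
deff = V_st / V_srs = 0.368838/1.03707 = 0.3557

deff ≈ 0.356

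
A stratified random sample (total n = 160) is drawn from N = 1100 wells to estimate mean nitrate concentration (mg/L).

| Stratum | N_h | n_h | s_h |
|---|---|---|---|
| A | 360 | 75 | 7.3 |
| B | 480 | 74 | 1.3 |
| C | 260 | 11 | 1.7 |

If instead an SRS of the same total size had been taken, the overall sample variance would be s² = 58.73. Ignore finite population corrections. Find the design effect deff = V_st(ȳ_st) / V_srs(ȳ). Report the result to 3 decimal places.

V̂(ȳ_st) = Σ W_h² s_h²/n_h, with W_h = N_h/N and N = 1100:
  stratum A: (360/1100)²·7.3²/75 = 0.0761034
  stratum B: (480/1100)²·1.3²/74 = 0.00434863
  stratum C: (260/1100)²·1.7²/11 = 0.014678
V_st = 0.09513
V_srs = s²/n = 58.73/160 = 0.367062
deff = V_st / V_srs = 0.09513/0.367062 = 0.2592

deff ≈ 0.259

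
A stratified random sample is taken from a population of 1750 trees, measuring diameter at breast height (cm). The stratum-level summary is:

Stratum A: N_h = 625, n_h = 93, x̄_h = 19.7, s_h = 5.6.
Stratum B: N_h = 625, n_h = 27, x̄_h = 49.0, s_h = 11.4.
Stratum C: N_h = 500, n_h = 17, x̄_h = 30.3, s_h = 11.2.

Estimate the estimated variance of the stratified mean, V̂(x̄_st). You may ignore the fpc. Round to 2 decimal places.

V̂(x̄_st) ≈ 1.26

V̂(x̄_st) = Σ W_h² s_h²/n_h, with W_h = N_h/N and N = 1750:
  stratum A: (625/1750)²·5.6²/93 = 0.0430108
  stratum B: (625/1750)²·11.4²/27 = 0.613946
  stratum C: (500/1750)²·11.2²/17 = 0.602353
V̂(x̄_st) = 1.25931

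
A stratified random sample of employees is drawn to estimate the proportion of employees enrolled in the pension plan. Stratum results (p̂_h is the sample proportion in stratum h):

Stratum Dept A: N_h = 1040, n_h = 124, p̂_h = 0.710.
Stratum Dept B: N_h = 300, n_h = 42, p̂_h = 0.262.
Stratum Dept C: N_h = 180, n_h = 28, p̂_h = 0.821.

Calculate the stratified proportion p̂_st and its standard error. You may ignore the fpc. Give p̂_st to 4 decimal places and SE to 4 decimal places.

N = 1520; stratum weights W_h = N_h/N.
p̂_st = Σ W_h p̂_h = (1040·0.710 + 300·0.262 + 180·0.821)/1520 = 0.63472
V̂(p̂_st) = Σ W_h² p̂_h(1−p̂_h)/(n_h−1):
  stratum Dept A: (1040/1520)²·0.710·0.290/123 = 0.000783666
  stratum Dept B: (300/1520)²·0.262·0.738/41 = 0.000183708
  stratum Dept C: (180/1520)²·0.821·0.179/27 = 7.63291e-05
V̂(p̂_st) = 0.0010437; SE = √V̂ = 0.0323064

p̂_st ≈ 0.6347, SE ≈ 0.0323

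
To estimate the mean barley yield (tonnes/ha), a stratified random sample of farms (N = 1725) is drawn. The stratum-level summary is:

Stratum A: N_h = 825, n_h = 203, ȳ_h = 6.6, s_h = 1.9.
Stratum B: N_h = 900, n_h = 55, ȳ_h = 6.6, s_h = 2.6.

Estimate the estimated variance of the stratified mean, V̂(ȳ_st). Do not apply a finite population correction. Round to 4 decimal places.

V̂(ȳ_st) ≈ 0.0375

V̂(ȳ_st) = Σ W_h² s_h²/n_h, with W_h = N_h/N and N = 1725:
  stratum A: (825/1725)²·1.9²/203 = 0.00406762
  stratum B: (900/1725)²·2.6²/55 = 0.0334573
V̂(ȳ_st) = 0.0375249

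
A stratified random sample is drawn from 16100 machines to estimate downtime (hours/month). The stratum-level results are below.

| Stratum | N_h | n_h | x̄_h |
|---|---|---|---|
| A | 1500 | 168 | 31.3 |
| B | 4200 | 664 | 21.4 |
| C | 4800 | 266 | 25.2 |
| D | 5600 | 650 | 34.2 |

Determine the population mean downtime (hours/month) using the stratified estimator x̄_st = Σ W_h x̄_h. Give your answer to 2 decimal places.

N = Σ N_h = 16100. Stratum weights W_h = N_h/N.
x̄_st = (1500·31.3 + 4200·21.4 + 4800·25.2 + 5600·34.2) / 16100 = 27.9075

x̄_st ≈ 27.91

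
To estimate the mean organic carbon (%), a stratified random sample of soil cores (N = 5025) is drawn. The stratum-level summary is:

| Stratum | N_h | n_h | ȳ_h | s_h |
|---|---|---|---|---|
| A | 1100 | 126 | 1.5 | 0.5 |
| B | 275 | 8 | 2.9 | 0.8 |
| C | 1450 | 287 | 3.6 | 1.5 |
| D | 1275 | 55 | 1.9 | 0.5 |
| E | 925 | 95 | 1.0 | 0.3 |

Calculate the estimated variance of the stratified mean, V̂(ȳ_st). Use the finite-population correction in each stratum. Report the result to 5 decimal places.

V̂(ȳ_st) = Σ W_h² (1 − n_h/N_h) s_h²/n_h, with W_h = N_h/N and N = 5025:
  stratum A: (1100/5025)²·(1 − 126/1100)·0.5²/126 = 8.41878e-05
  stratum B: (275/5025)²·(1 − 8/275)·0.8²/8 = 0.000232628
  stratum C: (1450/5025)²·(1 − 287/1450)·1.5²/287 = 0.000523572
  stratum D: (1275/5025)²·(1 − 55/1275)·0.5²/55 = 0.000280011
  stratum E: (925/5025)²·(1 − 95/925)·0.3²/95 = 2.88049e-05
V̂(ȳ_st) = 0.0011492

V̂(ȳ_st) ≈ 0.00115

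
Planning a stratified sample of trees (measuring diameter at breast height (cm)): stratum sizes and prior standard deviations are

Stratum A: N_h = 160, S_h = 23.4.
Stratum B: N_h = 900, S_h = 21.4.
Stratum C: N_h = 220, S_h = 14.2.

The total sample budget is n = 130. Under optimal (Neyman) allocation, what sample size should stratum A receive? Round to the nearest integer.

19

Neyman allocation: n_h = n · N_h S_h / Σ N_i S_i, with n = 130.
  stratum A: N_h·S_h = 160·23.4 = 3744.00
  stratum B: N_h·S_h = 900·21.4 = 19260.00
  stratum C: N_h·S_h = 220·14.2 = 3124.00
Σ N_h S_h = 26128.00
n for stratum A = 130·3744.00/26128.00 = 18.628 → 19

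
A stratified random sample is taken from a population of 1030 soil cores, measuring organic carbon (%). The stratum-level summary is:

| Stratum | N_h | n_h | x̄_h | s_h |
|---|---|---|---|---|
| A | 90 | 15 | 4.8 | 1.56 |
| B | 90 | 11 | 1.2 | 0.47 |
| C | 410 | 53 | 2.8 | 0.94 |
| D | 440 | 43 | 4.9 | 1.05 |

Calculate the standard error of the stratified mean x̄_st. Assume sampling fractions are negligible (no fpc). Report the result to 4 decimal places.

V̂(x̄_st) = Σ W_h² s_h²/n_h, with W_h = N_h/N and N = 1030:
  stratum A: (90/1030)²·1.56²/15 = 0.00123871
  stratum B: (90/1030)²·0.47²/11 = 0.000153325
  stratum C: (410/1030)²·0.94²/53 = 0.00264164
  stratum D: (440/1030)²·1.05²/43 = 0.00467887
V̂(x̄_st) = 0.00871254
SE(x̄_st) = √0.00871254 = 0.093341

SE(x̄_st) ≈ 0.0933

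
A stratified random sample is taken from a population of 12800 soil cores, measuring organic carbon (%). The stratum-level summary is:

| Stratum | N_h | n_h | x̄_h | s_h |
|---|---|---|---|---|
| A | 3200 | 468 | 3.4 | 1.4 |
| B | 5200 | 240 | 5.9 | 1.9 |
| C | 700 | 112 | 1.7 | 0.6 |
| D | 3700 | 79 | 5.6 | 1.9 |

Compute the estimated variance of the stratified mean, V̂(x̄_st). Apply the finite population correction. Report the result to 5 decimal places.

V̂(x̄_st) ≈ 0.00634

V̂(x̄_st) = Σ W_h² (1 − n_h/N_h) s_h²/n_h, with W_h = N_h/N and N = 12800:
  stratum A: (3200/12800)²·(1 − 468/3200)·1.4²/468 = 0.000223471
  stratum B: (5200/12800)²·(1 − 240/5200)·1.9²/240 = 0.00236789
  stratum C: (700/12800)²·(1 − 112/700)·0.6²/112 = 8.07495e-06
  stratum D: (3700/12800)²·(1 − 79/3700)·1.9²/79 = 0.00373672
V̂(x̄_st) = 0.00633615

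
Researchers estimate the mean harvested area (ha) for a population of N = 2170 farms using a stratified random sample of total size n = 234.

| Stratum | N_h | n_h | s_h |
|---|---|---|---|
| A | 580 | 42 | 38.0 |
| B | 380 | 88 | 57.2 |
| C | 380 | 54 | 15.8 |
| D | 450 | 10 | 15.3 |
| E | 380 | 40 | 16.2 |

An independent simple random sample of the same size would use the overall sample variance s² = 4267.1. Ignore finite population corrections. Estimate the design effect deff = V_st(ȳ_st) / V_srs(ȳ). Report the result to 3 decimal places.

deff ≈ 0.271

V̂(ȳ_st) = Σ W_h² s_h²/n_h, with W_h = N_h/N and N = 2170:
  stratum A: (580/2170)²·38.0²/42 = 2.45615
  stratum B: (380/2170)²·57.2²/88 = 1.14014
  stratum C: (380/2170)²·15.8²/54 = 0.141765
  stratum D: (450/2170)²·15.3²/10 = 1.00667
  stratum E: (380/2170)²·16.2²/40 = 0.201195
V_st = 4.94592
V_srs = s²/n = 4267.1/234 = 18.2355
deff = V_st / V_srs = 4.94592/18.2355 = 0.2712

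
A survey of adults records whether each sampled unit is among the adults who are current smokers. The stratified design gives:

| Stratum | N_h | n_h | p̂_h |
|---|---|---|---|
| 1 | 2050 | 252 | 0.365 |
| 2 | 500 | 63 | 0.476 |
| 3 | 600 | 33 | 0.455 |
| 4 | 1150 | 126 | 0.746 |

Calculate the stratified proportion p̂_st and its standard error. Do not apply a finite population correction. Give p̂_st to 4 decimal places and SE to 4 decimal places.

p̂_st ≈ 0.4924, SE ≈ 0.0229

N = 4300; stratum weights W_h = N_h/N.
p̂_st = Σ W_h p̂_h = (2050·0.365 + 500·0.476 + 600·0.455 + 1150·0.746)/4300 = 0.49236
V̂(p̂_st) = Σ W_h² p̂_h(1−p̂_h)/(n_h−1):
  stratum 1: (2050/4300)²·0.365·0.635/251 = 0.000209876
  stratum 2: (500/4300)²·0.476·0.524/62 = 5.43938e-05
  stratum 3: (600/4300)²·0.455·0.545/32 = 0.000150877
  stratum 4: (1150/4300)²·0.746·0.254/125 = 0.000108423
V̂(p̂_st) = 0.00052357; SE = √V̂ = 0.0228817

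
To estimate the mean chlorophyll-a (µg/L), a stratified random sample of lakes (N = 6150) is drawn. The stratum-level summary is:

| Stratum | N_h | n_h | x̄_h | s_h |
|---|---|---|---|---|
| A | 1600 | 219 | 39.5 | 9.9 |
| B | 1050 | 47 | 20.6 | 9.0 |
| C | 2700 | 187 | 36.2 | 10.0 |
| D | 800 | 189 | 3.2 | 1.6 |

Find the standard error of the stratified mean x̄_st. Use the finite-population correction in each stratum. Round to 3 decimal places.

V̂(x̄_st) = Σ W_h² (1 − n_h/N_h) s_h²/n_h, with W_h = N_h/N and N = 6150:
  stratum A: (1600/6150)²·(1 − 219/1600)·9.9²/219 = 0.0261451
  stratum B: (1050/6150)²·(1 − 47/1050)·9.0²/47 = 0.0479874
  stratum C: (2700/6150)²·(1 − 187/2700)·10.0²/187 = 0.0959322
  stratum D: (800/6150)²·(1 − 189/800)·1.6²/189 = 0.000175049
V̂(x̄_st) = 0.17024
SE(x̄_st) = √0.17024 = 0.412601

SE(x̄_st) ≈ 0.413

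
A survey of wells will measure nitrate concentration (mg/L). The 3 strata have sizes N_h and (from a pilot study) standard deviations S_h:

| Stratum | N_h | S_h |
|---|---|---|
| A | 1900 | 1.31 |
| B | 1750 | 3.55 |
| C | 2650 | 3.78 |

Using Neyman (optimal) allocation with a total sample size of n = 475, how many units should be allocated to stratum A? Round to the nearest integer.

63

Neyman allocation: n_h = n · N_h S_h / Σ N_i S_i, with n = 475.
  stratum A: N_h·S_h = 1900·1.31 = 2489.00
  stratum B: N_h·S_h = 1750·3.55 = 6212.50
  stratum C: N_h·S_h = 2650·3.78 = 10017.00
Σ N_h S_h = 18718.50
n for stratum A = 475·2489.00/18718.50 = 63.161 → 63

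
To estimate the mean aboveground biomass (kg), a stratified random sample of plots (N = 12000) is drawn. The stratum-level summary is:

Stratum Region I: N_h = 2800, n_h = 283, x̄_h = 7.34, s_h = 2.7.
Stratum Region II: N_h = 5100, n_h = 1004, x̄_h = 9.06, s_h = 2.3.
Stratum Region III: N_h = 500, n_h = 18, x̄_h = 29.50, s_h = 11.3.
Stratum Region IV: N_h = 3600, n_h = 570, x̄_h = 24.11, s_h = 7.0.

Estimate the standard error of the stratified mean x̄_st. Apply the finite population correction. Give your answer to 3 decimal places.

SE(x̄_st) ≈ 0.143

V̂(x̄_st) = Σ W_h² (1 − n_h/N_h) s_h²/n_h, with W_h = N_h/N and N = 12000:
  stratum Region I: (2800/12000)²·(1 − 283/2800)·2.7²/283 = 0.00126072
  stratum Region II: (5100/12000)²·(1 − 1004/5100)·2.3²/1004 = 0.000764345
  stratum Region III: (500/12000)²·(1 − 18/500)·11.3²/18 = 0.0118724
  stratum Region IV: (3600/12000)²·(1 − 570/3600)·7.0²/570 = 0.00651184
V̂(x̄_st) = 0.0204093
SE(x̄_st) = √0.0204093 = 0.142861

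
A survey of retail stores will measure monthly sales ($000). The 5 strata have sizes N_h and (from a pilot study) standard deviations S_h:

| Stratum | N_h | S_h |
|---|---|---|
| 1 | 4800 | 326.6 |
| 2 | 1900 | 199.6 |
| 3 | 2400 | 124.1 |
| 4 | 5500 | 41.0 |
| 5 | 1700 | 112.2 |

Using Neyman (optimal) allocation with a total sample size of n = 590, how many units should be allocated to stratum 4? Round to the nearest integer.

50

Neyman allocation: n_h = n · N_h S_h / Σ N_i S_i, with n = 590.
  stratum 1: N_h·S_h = 4800·326.6 = 1567680.00
  stratum 2: N_h·S_h = 1900·199.6 = 379240.00
  stratum 3: N_h·S_h = 2400·124.1 = 297840.00
  stratum 4: N_h·S_h = 5500·41.0 = 225500.00
  stratum 5: N_h·S_h = 1700·112.2 = 190740.00
Σ N_h S_h = 2661000.00
n for stratum 4 = 590·225500.00/2661000.00 = 49.998 → 50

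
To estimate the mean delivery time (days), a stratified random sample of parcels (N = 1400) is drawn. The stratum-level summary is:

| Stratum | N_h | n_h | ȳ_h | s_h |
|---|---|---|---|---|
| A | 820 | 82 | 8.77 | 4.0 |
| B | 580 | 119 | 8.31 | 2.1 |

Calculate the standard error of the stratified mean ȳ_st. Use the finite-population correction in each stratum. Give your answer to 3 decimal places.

V̂(ȳ_st) = Σ W_h² (1 − n_h/N_h) s_h²/n_h, with W_h = N_h/N and N = 1400:
  stratum A: (820/1400)²·(1 − 82/820)·4.0²/82 = 0.0602449
  stratum B: (580/1400)²·(1 − 119/580)·2.1²/119 = 0.0050555
V̂(ȳ_st) = 0.0653004
SE(ȳ_st) = √0.0653004 = 0.255539

SE(ȳ_st) ≈ 0.256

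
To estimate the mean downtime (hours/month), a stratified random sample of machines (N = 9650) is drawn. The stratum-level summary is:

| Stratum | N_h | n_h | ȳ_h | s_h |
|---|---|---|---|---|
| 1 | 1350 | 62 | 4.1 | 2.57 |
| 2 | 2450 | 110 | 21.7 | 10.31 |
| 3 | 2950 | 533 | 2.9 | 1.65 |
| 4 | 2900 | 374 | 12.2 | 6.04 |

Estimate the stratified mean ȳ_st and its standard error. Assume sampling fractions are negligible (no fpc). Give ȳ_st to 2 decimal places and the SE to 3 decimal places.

ȳ_st = Σ W_h ȳ_h = (1350·4.1 + 2450·21.7 + 2950·2.9 + 2900·12.2)/9650 = 10.63575
V̂(ȳ_st) = Σ W_h² s_h²/n_h, with W_h = N_h/N and N = 9650:
  stratum 1: (1350/9650)²·2.57²/62 = 0.00208491
  stratum 2: (2450/9650)²·10.31²/110 = 0.0622877
  stratum 3: (2950/9650)²·1.65²/533 = 0.000477342
  stratum 4: (2900/9650)²·6.04²/374 = 0.00880935
V̂(ȳ_st) = 0.0736593
SE(ȳ_st) = √0.0736593 = 0.271402

ȳ_st ≈ 10.64, SE ≈ 0.271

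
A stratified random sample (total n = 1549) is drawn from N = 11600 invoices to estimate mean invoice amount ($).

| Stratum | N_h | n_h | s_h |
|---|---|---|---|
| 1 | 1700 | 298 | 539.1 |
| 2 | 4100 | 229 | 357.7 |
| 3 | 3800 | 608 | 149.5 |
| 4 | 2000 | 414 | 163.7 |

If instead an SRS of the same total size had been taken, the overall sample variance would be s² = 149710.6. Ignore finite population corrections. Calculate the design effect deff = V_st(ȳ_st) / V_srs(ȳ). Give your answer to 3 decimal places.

V̂(ȳ_st) = Σ W_h² s_h²/n_h, with W_h = N_h/N and N = 11600:
  stratum 1: (1700/11600)²·539.1²/298 = 20.9462
  stratum 2: (4100/11600)²·357.7²/229 = 69.7998
  stratum 3: (3800/11600)²·149.5²/608 = 3.94485
  stratum 4: (2000/11600)²·163.7²/414 = 1.92416
V_st = 96.615
V_srs = s²/n = 149710.6/1549 = 96.6498
deff = V_st / V_srs = 96.615/96.6498 = 0.9996

deff ≈ 1.000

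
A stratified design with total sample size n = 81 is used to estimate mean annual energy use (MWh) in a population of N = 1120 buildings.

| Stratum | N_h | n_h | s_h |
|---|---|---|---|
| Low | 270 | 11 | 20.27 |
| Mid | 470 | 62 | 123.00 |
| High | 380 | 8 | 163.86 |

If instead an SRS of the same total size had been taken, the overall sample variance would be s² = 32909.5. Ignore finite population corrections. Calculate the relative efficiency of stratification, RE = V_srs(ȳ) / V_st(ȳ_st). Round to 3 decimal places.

V̂(ȳ_st) = Σ W_h² s_h²/n_h, with W_h = N_h/N and N = 1120:
  stratum Low: (270/1120)²·20.27²/11 = 2.17073
  stratum Mid: (470/1120)²·123.00²/62 = 42.9713
  stratum High: (380/1120)²·163.86²/8 = 386.355
V_st = 431.497
V_srs = s²/n = 32909.5/81 = 406.29
Relative efficiency = V_srs / V_st = 406.29/431.497 = 0.9416

RE ≈ 0.942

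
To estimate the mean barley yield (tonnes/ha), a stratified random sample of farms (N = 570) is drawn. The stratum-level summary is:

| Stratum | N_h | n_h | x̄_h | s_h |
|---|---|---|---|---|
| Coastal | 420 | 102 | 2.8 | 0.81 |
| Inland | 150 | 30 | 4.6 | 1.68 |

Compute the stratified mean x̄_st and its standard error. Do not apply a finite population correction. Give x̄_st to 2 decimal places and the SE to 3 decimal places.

x̄_st ≈ 3.27, SE ≈ 0.100

x̄_st = Σ W_h x̄_h = (420·2.8 + 150·4.6)/570 = 3.27368
V̂(x̄_st) = Σ W_h² s_h²/n_h, with W_h = N_h/N and N = 570:
  stratum Coastal: (420/570)²·0.81²/102 = 0.00349236
  stratum Inland: (150/570)²·1.68²/30 = 0.00651524
V̂(x̄_st) = 0.0100076
SE(x̄_st) = √0.0100076 = 0.100038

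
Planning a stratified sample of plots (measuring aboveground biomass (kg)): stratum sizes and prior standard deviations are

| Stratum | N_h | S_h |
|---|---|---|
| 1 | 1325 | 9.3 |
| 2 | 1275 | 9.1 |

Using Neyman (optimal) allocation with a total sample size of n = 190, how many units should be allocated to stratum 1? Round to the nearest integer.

Neyman allocation: n_h = n · N_h S_h / Σ N_i S_i, with n = 190.
  stratum 1: N_h·S_h = 1325·9.3 = 12322.50
  stratum 2: N_h·S_h = 1275·9.1 = 11602.50
Σ N_h S_h = 23925.00
n for stratum 1 = 190·12322.50/23925.00 = 97.859 → 98

98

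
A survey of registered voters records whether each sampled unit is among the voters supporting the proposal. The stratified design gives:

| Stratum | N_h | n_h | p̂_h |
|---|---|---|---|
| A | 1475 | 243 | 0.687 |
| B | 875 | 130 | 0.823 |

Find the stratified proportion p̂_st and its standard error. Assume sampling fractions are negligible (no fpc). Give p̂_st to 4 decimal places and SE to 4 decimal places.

N = 2350; stratum weights W_h = N_h/N.
p̂_st = Σ W_h p̂_h = (1475·0.687 + 875·0.823)/2350 = 0.73764
V̂(p̂_st) = Σ W_h² p̂_h(1−p̂_h)/(n_h−1):
  stratum A: (1475/2350)²·0.687·0.313/242 = 0.000350053
  stratum B: (875/2350)²·0.823·0.177/129 = 0.000156554
V̂(p̂_st) = 0.000506607; SE = √V̂ = 0.0225079

p̂_st ≈ 0.7376, SE ≈ 0.0225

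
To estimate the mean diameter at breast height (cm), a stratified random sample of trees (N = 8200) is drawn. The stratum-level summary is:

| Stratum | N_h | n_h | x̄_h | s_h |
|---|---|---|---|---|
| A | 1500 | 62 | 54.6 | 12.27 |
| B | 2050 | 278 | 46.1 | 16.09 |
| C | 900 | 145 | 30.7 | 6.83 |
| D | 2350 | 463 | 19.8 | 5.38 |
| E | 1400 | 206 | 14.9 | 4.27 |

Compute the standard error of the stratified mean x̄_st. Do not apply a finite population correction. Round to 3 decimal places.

V̂(x̄_st) = Σ W_h² s_h²/n_h, with W_h = N_h/N and N = 8200:
  stratum A: (1500/8200)²·12.27²/62 = 0.0812554
  stratum B: (2050/8200)²·16.09²/278 = 0.0582033
  stratum C: (900/8200)²·6.83²/145 = 0.00387553
  stratum D: (2350/8200)²·5.38²/463 = 0.00513442
  stratum E: (1400/8200)²·4.27²/206 = 0.00257998
V̂(x̄_st) = 0.151049
SE(x̄_st) = √0.151049 = 0.38865

SE(x̄_st) ≈ 0.389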